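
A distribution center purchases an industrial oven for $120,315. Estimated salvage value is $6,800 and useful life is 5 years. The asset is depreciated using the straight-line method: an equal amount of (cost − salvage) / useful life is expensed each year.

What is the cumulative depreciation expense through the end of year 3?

Depreciable base = $120,315 − $6,800 = $113,515.
Annual expense = $113,515 / 5 = $22,703.
End of year 1: book value $97,612.
End of year 2: book value $74,909.
End of year 3: book value $52,206.
Accumulated through year 3 = $120,315 − $52,206 = $68,109.

$68,109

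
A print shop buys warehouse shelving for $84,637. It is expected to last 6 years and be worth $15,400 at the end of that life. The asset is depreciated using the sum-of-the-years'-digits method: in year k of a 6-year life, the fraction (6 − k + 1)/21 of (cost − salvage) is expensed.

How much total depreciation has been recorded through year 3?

$49,455

Depreciable base = $84,637 − $15,400 = $69,237.
Sum of the years' digits = 6+5+4+3+2+1 = 21.
Year 1: $69,237 × 6/21 = $19,782. Book value $64,855.
Year 2: $69,237 × 5/21 = $16,485. Book value $48,370.
Year 3: $69,237 × 4/21 = $13,188. Book value $35,182.
Accumulated through year 3 = $84,637 − $35,182 = $49,455.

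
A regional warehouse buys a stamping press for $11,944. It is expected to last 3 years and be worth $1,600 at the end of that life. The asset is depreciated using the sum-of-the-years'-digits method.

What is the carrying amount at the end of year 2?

Depreciable base = $11,944 − $1,600 = $10,344.
Sum of the years' digits = 3+2+1 = 6.
Year 1: $10,344 × 3/6 = $5,172. Book value $6,772.
Year 2: $10,344 × 2/6 = $3,448. Book value $3,324.

$3,324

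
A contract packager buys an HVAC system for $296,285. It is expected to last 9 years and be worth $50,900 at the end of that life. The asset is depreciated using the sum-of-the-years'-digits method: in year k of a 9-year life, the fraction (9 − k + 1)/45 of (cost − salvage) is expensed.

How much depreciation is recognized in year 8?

Depreciable base = $296,285 − $50,900 = $245,385.
Sum of the years' digits = 9+8+7+6+5+4+3+2+1 = 45.
Year 1: $245,385 × 9/45 = $49,077. Book value $247,208.
Year 2: $245,385 × 8/45 = $43,624. Book value $203,584.
Year 3: $245,385 × 7/45 = $38,171. Book value $165,413.
Year 4: $245,385 × 6/45 = $32,718. Book value $132,695.
Year 5: $245,385 × 5/45 = $27,265. Book value $105,430.
Year 6: $245,385 × 4/45 = $21,812. Book value $83,618.
Year 7: $245,385 × 3/45 = $16,359. Book value $67,259.
Year 8: $245,385 × 2/45 = $10,906. Book value $56,353.

$10,906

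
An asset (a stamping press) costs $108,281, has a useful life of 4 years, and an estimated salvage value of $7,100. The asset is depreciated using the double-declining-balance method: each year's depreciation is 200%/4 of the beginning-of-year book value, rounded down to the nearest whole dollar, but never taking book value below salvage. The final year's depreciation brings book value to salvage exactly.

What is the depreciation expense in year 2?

$27,070

Depreciable base = $108,281 − $7,100 = $101,181.
Year 1: ⌊$108,281 × 200%/4⌋ = $54,140. Book value $54,141.
Year 2: ⌊$54,141 × 200%/4⌋ = $27,070. Book value $27,071.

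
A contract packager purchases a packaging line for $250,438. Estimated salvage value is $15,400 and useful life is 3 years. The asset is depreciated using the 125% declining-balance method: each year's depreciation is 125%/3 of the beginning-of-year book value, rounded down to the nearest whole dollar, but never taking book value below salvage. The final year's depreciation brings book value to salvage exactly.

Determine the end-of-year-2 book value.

$85,219

Depreciable base = $250,438 − $15,400 = $235,038.
Year 1: ⌊$250,438 × 125%/3⌋ = $104,349. Book value $146,089.
Year 2: ⌊$146,089 × 125%/3⌋ = $60,870. Book value $85,219.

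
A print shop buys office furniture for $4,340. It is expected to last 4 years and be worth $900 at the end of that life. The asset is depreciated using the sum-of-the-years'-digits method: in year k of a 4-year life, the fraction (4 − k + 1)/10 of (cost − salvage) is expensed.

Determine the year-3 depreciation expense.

Depreciable base = $4,340 − $900 = $3,440.
Sum of the years' digits = 4+3+2+1 = 10.
Year 1: $3,440 × 4/10 = $1,376. Book value $2,964.
Year 2: $3,440 × 3/10 = $1,032. Book value $1,932.
Year 3: $3,440 × 2/10 = $688. Book value $1,244.

$688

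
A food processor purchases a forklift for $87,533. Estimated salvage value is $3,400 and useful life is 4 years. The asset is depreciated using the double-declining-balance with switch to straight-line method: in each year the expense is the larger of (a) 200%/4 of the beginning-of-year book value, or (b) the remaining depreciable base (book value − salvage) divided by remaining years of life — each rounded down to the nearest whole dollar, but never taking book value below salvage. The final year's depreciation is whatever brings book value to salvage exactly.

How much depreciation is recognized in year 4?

$7,542

Depreciable base = $87,533 − $3,400 = $84,133.
Year 1: DB = ⌊$87,533 × 200%/4⌋ = $43,766; SL = ⌊$84,133/4⌋ = $21,033 → take DB $43,766. Book value $43,767.
Year 2: DB = ⌊$43,767 × 200%/4⌋ = $21,883; SL = ⌊$40,367/3⌋ = $13,455 → take DB $21,883. Book value $21,884.
Year 3: DB = ⌊$21,884 × 200%/4⌋ = $10,942; SL = ⌊$18,484/2⌋ = $9,242 → take DB $10,942. Book value $10,942.
Year 4 (final): $10,942 − $3,400 = $7,542. Book value $3,400.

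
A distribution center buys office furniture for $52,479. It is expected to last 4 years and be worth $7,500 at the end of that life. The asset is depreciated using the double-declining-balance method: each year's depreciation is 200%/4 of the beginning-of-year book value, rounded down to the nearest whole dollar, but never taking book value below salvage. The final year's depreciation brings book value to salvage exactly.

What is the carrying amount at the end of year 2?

Depreciable base = $52,479 − $7,500 = $44,979.
Year 1: ⌊$52,479 × 200%/4⌋ = $26,239. Book value $26,240.
Year 2: ⌊$26,240 × 200%/4⌋ = $13,120. Book value $13,120.

$13,120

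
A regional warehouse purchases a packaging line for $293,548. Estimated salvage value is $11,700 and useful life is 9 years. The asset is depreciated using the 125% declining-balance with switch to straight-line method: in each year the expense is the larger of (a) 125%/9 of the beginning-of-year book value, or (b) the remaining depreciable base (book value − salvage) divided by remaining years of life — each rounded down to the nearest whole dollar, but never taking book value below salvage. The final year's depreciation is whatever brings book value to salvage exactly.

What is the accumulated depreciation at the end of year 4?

$135,398

Depreciable base = $293,548 − $11,700 = $281,848.
Year 1: DB = ⌊$293,548 × 125%/9⌋ = $40,770; SL = ⌊$281,848/9⌋ = $31,316 → take DB $40,770. Book value $252,778.
Year 2: DB = ⌊$252,778 × 125%/9⌋ = $35,108; SL = ⌊$241,078/8⌋ = $30,134 → take DB $35,108. Book value $217,670.
Year 3: DB = ⌊$217,670 × 125%/9⌋ = $30,231; SL = ⌊$205,970/7⌋ = $29,424 → take DB $30,231. Book value $187,439.
Year 4: DB = ⌊$187,439 × 125%/9⌋ = $26,033; SL = ⌊$175,739/6⌋ = $29,289 → take SL $29,289. Book value $158,150.
Accumulated through year 4 = $293,548 − $158,150 = $135,398.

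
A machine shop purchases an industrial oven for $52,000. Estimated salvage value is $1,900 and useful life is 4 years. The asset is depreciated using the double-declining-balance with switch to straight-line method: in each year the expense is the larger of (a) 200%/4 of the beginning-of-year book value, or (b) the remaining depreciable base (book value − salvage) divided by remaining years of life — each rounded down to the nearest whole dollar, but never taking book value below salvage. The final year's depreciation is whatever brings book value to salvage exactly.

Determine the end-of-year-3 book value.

Depreciable base = $52,000 − $1,900 = $50,100.
Year 1: DB = ⌊$52,000 × 200%/4⌋ = $26,000; SL = ⌊$50,100/4⌋ = $12,525 → take DB $26,000. Book value $26,000.
Year 2: DB = ⌊$26,000 × 200%/4⌋ = $13,000; SL = ⌊$24,100/3⌋ = $8,033 → take DB $13,000. Book value $13,000.
Year 3: DB = ⌊$13,000 × 200%/4⌋ = $6,500; SL = ⌊$11,100/2⌋ = $5,550 → take DB $6,500. Book value $6,500.

$6,500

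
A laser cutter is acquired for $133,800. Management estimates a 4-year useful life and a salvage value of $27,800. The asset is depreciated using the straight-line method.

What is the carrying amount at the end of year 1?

$107,300

Depreciable base = $133,800 − $27,800 = $106,000.
Annual expense = $106,000 / 4 = $26,500.
End of year 1: book value $107,300.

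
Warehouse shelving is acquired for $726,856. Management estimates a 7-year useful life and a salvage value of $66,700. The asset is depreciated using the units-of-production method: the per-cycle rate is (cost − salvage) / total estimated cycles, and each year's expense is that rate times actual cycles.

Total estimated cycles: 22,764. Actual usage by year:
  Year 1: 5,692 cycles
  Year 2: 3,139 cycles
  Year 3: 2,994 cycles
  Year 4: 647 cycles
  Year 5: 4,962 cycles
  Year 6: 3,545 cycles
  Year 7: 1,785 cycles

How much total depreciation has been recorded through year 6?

$608,391

Depreciable base = $726,856 − $66,700 = $660,156.
Rate = $660,156 / 22,764 cycles = $29 per cycle.
Year 1: 5,692 × $29 = $165,068. Book value $561,788.
Year 2: 3,139 × $29 = $91,031. Book value $470,757.
Year 3: 2,994 × $29 = $86,826. Book value $383,931.
Year 4: 647 × $29 = $18,763. Book value $365,168.
Year 5: 4,962 × $29 = $143,898. Book value $221,270.
Year 6: 3,545 × $29 = $102,805. Book value $118,465.
Accumulated through year 6 = $726,856 − $118,465 = $608,391.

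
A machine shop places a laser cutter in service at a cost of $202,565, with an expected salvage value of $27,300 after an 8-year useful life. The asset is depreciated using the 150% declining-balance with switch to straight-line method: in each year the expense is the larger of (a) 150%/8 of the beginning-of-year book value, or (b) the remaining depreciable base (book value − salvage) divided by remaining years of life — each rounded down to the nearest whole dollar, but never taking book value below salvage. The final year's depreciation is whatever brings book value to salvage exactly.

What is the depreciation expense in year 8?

$14,810

Depreciable base = $202,565 − $27,300 = $175,265.
Year 1: DB = ⌊$202,565 × 150%/8⌋ = $37,980; SL = ⌊$175,265/8⌋ = $21,908 → take DB $37,980. Book value $164,585.
Year 2: DB = ⌊$164,585 × 150%/8⌋ = $30,859; SL = ⌊$137,285/7⌋ = $19,612 → take DB $30,859. Book value $133,726.
Year 3: DB = ⌊$133,726 × 150%/8⌋ = $25,073; SL = ⌊$106,426/6⌋ = $17,737 → take DB $25,073. Book value $108,653.
Year 4: DB = ⌊$108,653 × 150%/8⌋ = $20,372; SL = ⌊$81,353/5⌋ = $16,270 → take DB $20,372. Book value $88,281.
Year 5: DB = ⌊$88,281 × 150%/8⌋ = $16,552; SL = ⌊$60,981/4⌋ = $15,245 → take DB $16,552. Book value $71,729.
Year 6: DB = ⌊$71,729 × 150%/8⌋ = $13,449; SL = ⌊$44,429/3⌋ = $14,809 → take SL $14,809. Book value $56,920.
Year 7: DB = ⌊$56,920 × 150%/8⌋ = $10,672; SL = ⌊$29,620/2⌋ = $14,810 → take SL $14,810. Book value $42,110.
Year 8 (final): $42,110 − $27,300 = $14,810. Book value $27,300.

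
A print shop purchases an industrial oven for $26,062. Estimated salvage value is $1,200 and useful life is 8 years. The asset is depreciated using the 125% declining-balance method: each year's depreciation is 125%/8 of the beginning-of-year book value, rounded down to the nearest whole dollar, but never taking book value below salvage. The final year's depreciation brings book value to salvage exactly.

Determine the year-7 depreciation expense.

Depreciable base = $26,062 − $1,200 = $24,862.
Year 1: ⌊$26,062 × 125%/8⌋ = $4,072. Book value $21,990.
Year 2: ⌊$21,990 × 125%/8⌋ = $3,435. Book value $18,555.
Year 3: ⌊$18,555 × 125%/8⌋ = $2,899. Book value $15,656.
Year 4: ⌊$15,656 × 125%/8⌋ = $2,446. Book value $13,210.
Year 5: ⌊$13,210 × 125%/8⌋ = $2,064. Book value $11,146.
Year 6: ⌊$11,146 × 125%/8⌋ = $1,741. Book value $9,405.
Year 7: ⌊$9,405 × 125%/8⌋ = $1,469. Book value $7,936.

$1,469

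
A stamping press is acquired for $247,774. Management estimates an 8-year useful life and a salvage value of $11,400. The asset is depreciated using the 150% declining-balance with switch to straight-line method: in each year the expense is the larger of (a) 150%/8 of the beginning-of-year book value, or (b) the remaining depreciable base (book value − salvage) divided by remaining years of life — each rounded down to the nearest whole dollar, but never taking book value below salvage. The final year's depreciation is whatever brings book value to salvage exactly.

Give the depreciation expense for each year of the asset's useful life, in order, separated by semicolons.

$46,457; $37,746; $30,669; $24,919; $24,145; $24,146; $24,146; $24,146

Depreciable base = $247,774 − $11,400 = $236,374.
Year 1: DB = ⌊$247,774 × 150%/8⌋ = $46,457; SL = ⌊$236,374/8⌋ = $29,546 → take DB $46,457. Book value $201,317.
Year 2: DB = ⌊$201,317 × 150%/8⌋ = $37,746; SL = ⌊$189,917/7⌋ = $27,131 → take DB $37,746. Book value $163,571.
Year 3: DB = ⌊$163,571 × 150%/8⌋ = $30,669; SL = ⌊$152,171/6⌋ = $25,361 → take DB $30,669. Book value $132,902.
Year 4: DB = ⌊$132,902 × 150%/8⌋ = $24,919; SL = ⌊$121,502/5⌋ = $24,300 → take DB $24,919. Book value $107,983.
Year 5: DB = ⌊$107,983 × 150%/8⌋ = $20,246; SL = ⌊$96,583/4⌋ = $24,145 → take SL $24,145. Book value $83,838.
Year 6: DB = ⌊$83,838 × 150%/8⌋ = $15,719; SL = ⌊$72,438/3⌋ = $24,146 → take SL $24,146. Book value $59,692.
Year 7: DB = ⌊$59,692 × 150%/8⌋ = $11,192; SL = ⌊$48,292/2⌋ = $24,146 → take SL $24,146. Book value $35,546.
Year 8 (final): $35,546 − $11,400 = $24,146. Book value $11,400.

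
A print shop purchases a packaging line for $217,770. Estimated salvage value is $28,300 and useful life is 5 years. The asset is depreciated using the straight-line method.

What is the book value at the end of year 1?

$179,876

Depreciable base = $217,770 − $28,300 = $189,470.
Annual expense = $189,470 / 5 = $37,894.
End of year 1: book value $179,876.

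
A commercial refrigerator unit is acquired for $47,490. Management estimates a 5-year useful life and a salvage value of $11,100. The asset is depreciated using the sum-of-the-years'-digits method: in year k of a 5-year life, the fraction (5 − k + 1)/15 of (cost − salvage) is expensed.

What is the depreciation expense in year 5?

$2,426

Depreciable base = $47,490 − $11,100 = $36,390.
Sum of the years' digits = 5+4+3+2+1 = 15.
Year 1: $36,390 × 5/15 = $12,130. Book value $35,360.
Year 2: $36,390 × 4/15 = $9,704. Book value $25,656.
Year 3: $36,390 × 3/15 = $7,278. Book value $18,378.
Year 4: $36,390 × 2/15 = $4,852. Book value $13,526.
Year 5: $36,390 × 1/15 = $2,426. Book value $11,100.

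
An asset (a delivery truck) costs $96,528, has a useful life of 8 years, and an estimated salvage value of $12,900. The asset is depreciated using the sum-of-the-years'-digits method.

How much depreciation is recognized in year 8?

$2,323

Depreciable base = $96,528 − $12,900 = $83,628.
Sum of the years' digits = 8+7+6+5+4+3+2+1 = 36.
Year 1: $83,628 × 8/36 = $18,584. Book value $77,944.
Year 2: $83,628 × 7/36 = $16,261. Book value $61,683.
Year 3: $83,628 × 6/36 = $13,938. Book value $47,745.
Year 4: $83,628 × 5/36 = $11,615. Book value $36,130.
Year 5: $83,628 × 4/36 = $9,292. Book value $26,838.
Year 6: $83,628 × 3/36 = $6,969. Book value $19,869.
Year 7: $83,628 × 2/36 = $4,646. Book value $15,223.
Year 8: $83,628 × 1/36 = $2,323. Book value $12,900.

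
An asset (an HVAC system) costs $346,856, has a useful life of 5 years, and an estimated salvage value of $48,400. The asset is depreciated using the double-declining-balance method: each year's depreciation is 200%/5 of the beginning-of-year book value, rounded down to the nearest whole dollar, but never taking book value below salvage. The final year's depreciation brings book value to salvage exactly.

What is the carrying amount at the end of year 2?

$124,869

Depreciable base = $346,856 − $48,400 = $298,456.
Year 1: ⌊$346,856 × 200%/5⌋ = $138,742. Book value $208,114.
Year 2: ⌊$208,114 × 200%/5⌋ = $83,245. Book value $124,869.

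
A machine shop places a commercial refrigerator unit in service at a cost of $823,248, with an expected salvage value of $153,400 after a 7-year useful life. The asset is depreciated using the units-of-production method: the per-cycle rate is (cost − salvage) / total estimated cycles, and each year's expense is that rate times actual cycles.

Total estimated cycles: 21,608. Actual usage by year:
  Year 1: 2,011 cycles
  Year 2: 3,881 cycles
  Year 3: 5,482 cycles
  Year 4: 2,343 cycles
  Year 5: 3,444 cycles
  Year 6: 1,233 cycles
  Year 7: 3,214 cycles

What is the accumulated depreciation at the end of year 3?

$352,594

Depreciable base = $823,248 − $153,400 = $669,848.
Rate = $669,848 / 21,608 cycles = $31 per cycle.
Year 1: 2,011 × $31 = $62,341. Book value $760,907.
Year 2: 3,881 × $31 = $120,311. Book value $640,596.
Year 3: 5,482 × $31 = $169,942. Book value $470,654.
Accumulated through year 3 = $823,248 − $470,654 = $352,594.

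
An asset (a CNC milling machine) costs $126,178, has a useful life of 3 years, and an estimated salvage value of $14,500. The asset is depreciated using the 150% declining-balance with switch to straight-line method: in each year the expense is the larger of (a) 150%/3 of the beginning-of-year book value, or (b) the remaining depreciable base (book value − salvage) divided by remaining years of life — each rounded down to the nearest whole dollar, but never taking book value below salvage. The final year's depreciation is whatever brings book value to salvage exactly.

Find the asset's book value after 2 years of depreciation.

$31,545

Depreciable base = $126,178 − $14,500 = $111,678.
Year 1: DB = ⌊$126,178 × 150%/3⌋ = $63,089; SL = ⌊$111,678/3⌋ = $37,226 → take DB $63,089. Book value $63,089.
Year 2: DB = ⌊$63,089 × 150%/3⌋ = $31,544; SL = ⌊$48,589/2⌋ = $24,294 → take DB $31,544. Book value $31,545.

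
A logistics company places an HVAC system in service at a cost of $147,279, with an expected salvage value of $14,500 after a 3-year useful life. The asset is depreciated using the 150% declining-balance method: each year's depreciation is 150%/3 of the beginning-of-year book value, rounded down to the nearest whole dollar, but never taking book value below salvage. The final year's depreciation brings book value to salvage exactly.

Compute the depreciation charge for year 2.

$36,820

Depreciable base = $147,279 − $14,500 = $132,779.
Year 1: ⌊$147,279 × 150%/3⌋ = $73,639. Book value $73,640.
Year 2: ⌊$73,640 × 150%/3⌋ = $36,820. Book value $36,820.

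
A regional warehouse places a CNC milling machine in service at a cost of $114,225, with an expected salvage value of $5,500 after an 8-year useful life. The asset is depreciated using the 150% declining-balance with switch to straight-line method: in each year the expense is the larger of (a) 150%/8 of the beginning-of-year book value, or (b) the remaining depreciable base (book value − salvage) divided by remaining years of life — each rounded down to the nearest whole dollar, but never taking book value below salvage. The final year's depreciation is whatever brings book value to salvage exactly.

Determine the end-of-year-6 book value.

Depreciable base = $114,225 − $5,500 = $108,725.
Year 1: DB = ⌊$114,225 × 150%/8⌋ = $21,417; SL = ⌊$108,725/8⌋ = $13,590 → take DB $21,417. Book value $92,808.
Year 2: DB = ⌊$92,808 × 150%/8⌋ = $17,401; SL = ⌊$87,308/7⌋ = $12,472 → take DB $17,401. Book value $75,407.
Year 3: DB = ⌊$75,407 × 150%/8⌋ = $14,138; SL = ⌊$69,907/6⌋ = $11,651 → take DB $14,138. Book value $61,269.
Year 4: DB = ⌊$61,269 × 150%/8⌋ = $11,487; SL = ⌊$55,769/5⌋ = $11,153 → take DB $11,487. Book value $49,782.
Year 5: DB = ⌊$49,782 × 150%/8⌋ = $9,334; SL = ⌊$44,282/4⌋ = $11,070 → take SL $11,070. Book value $38,712.
Year 6: DB = ⌊$38,712 × 150%/8⌋ = $7,258; SL = ⌊$33,212/3⌋ = $11,070 → take SL $11,070. Book value $27,642.

$27,642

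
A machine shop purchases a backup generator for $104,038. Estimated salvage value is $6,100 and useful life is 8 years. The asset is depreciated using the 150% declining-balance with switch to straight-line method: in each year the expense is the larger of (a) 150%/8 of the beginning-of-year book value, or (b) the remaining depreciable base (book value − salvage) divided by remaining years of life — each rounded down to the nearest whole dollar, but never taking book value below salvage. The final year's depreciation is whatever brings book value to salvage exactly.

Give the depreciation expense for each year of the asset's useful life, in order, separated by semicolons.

Depreciable base = $104,038 − $6,100 = $97,938.
Year 1: DB = ⌊$104,038 × 150%/8⌋ = $19,507; SL = ⌊$97,938/8⌋ = $12,242 → take DB $19,507. Book value $84,531.
Year 2: DB = ⌊$84,531 × 150%/8⌋ = $15,849; SL = ⌊$78,431/7⌋ = $11,204 → take DB $15,849. Book value $68,682.
Year 3: DB = ⌊$68,682 × 150%/8⌋ = $12,877; SL = ⌊$62,582/6⌋ = $10,430 → take DB $12,877. Book value $55,805.
Year 4: DB = ⌊$55,805 × 150%/8⌋ = $10,463; SL = ⌊$49,705/5⌋ = $9,941 → take DB $10,463. Book value $45,342.
Year 5: DB = ⌊$45,342 × 150%/8⌋ = $8,501; SL = ⌊$39,242/4⌋ = $9,810 → take SL $9,810. Book value $35,532.
Year 6: DB = ⌊$35,532 × 150%/8⌋ = $6,662; SL = ⌊$29,432/3⌋ = $9,810 → take SL $9,810. Book value $25,722.
Year 7: DB = ⌊$25,722 × 150%/8⌋ = $4,822; SL = ⌊$19,622/2⌋ = $9,811 → take SL $9,811. Book value $15,911.
Year 8 (final): $15,911 − $6,100 = $9,811. Book value $6,100.

$19,507; $15,849; $12,877; $10,463; $9,810; $9,810; $9,811; $9,811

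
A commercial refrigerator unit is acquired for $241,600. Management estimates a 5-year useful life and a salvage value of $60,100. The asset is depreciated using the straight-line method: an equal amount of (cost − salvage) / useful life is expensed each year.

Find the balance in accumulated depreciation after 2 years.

$72,600

Depreciable base = $241,600 − $60,100 = $181,500.
Annual expense = $181,500 / 5 = $36,300.
End of year 1: book value $205,300.
End of year 2: book value $169,000.
Accumulated through year 2 = $241,600 − $169,000 = $72,600.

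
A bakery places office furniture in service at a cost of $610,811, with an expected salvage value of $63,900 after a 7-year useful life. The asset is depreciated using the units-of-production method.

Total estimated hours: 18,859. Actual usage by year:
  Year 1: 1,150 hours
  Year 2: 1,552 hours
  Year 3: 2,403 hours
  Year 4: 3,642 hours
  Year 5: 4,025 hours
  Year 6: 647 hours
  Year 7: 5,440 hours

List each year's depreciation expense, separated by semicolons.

Depreciable base = $610,811 − $63,900 = $546,911.
Rate = $546,911 / 18,859 hours = $29 per hour.
Year 1: 1,150 × $29 = $33,350. Book value $577,461.
Year 2: 1,552 × $29 = $45,008. Book value $532,453.
Year 3: 2,403 × $29 = $69,687. Book value $462,766.
Year 4: 3,642 × $29 = $105,618. Book value $357,148.
Year 5: 4,025 × $29 = $116,725. Book value $240,423.
Year 6: 647 × $29 = $18,763. Book value $221,660.
Year 7: 5,440 × $29 = $157,760. Book value $63,900.

$33,350; $45,008; $69,687; $105,618; $116,725; $18,763; $157,760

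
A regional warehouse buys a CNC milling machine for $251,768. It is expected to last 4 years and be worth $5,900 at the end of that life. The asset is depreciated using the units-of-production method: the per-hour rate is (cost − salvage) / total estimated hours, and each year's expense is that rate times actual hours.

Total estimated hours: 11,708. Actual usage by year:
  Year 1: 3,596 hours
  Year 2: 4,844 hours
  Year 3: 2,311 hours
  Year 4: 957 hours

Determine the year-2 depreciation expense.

$101,724

Depreciable base = $251,768 − $5,900 = $245,868.
Rate = $245,868 / 11,708 hours = $21 per hour.
Year 1: 3,596 × $21 = $75,516. Book value $176,252.
Year 2: 4,844 × $21 = $101,724. Book value $74,528.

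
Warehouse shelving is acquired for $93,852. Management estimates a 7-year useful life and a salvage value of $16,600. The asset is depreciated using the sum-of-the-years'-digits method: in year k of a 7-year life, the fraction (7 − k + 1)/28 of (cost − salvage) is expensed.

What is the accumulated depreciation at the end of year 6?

$74,493

Depreciable base = $93,852 − $16,600 = $77,252.
Sum of the years' digits = 7+6+5+4+3+2+1 = 28.
Year 1: $77,252 × 7/28 = $19,313. Book value $74,539.
Year 2: $77,252 × 6/28 = $16,554. Book value $57,985.
Year 3: $77,252 × 5/28 = $13,795. Book value $44,190.
Year 4: $77,252 × 4/28 = $11,036. Book value $33,154.
Year 5: $77,252 × 3/28 = $8,277. Book value $24,877.
Year 6: $77,252 × 2/28 = $5,518. Book value $19,359.
Accumulated through year 6 = $93,852 − $19,359 = $74,493.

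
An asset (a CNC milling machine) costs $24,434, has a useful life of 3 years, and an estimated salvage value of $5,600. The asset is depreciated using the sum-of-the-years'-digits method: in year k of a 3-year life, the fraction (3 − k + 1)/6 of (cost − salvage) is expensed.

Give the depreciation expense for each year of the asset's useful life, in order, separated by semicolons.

$9,417; $6,278; $3,139

Depreciable base = $24,434 − $5,600 = $18,834.
Sum of the years' digits = 3+2+1 = 6.
Year 1: $18,834 × 3/6 = $9,417. Book value $15,017.
Year 2: $18,834 × 2/6 = $6,278. Book value $8,739.
Year 3: $18,834 × 1/6 = $3,139. Book value $5,600.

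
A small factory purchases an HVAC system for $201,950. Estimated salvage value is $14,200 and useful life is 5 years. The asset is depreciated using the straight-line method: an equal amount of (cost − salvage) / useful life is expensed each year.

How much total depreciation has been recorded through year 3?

$112,650

Depreciable base = $201,950 − $14,200 = $187,750.
Annual expense = $187,750 / 5 = $37,550.
End of year 1: book value $164,400.
End of year 2: book value $126,850.
End of year 3: book value $89,300.
Accumulated through year 3 = $201,950 − $89,300 = $112,650.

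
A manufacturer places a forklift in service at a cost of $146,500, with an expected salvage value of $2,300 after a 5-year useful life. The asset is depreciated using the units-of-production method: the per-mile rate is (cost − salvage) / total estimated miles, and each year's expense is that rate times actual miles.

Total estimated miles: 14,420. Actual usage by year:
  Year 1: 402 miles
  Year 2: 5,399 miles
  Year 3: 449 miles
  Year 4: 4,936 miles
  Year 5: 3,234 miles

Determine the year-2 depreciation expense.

Depreciable base = $146,500 − $2,300 = $144,200.
Rate = $144,200 / 14,420 miles = $10 per mile.
Year 1: 402 × $10 = $4,020. Book value $142,480.
Year 2: 5,399 × $10 = $53,990. Book value $88,490.

$53,990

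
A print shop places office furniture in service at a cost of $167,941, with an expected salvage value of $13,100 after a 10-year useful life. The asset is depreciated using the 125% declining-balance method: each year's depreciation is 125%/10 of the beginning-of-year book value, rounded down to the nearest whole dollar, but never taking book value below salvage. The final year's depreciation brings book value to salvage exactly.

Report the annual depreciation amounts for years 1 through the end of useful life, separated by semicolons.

$20,992; $18,368; $16,072; $14,063; $12,305; $10,767; $9,421; $8,244; $7,213; $37,396

Depreciable base = $167,941 − $13,100 = $154,841.
Year 1: ⌊$167,941 × 125%/10⌋ = $20,992. Book value $146,949.
Year 2: ⌊$146,949 × 125%/10⌋ = $18,368. Book value $128,581.
Year 3: ⌊$128,581 × 125%/10⌋ = $16,072. Book value $112,509.
Year 4: ⌊$112,509 × 125%/10⌋ = $14,063. Book value $98,446.
Year 5: ⌊$98,446 × 125%/10⌋ = $12,305. Book value $86,141.
Year 6: ⌊$86,141 × 125%/10⌋ = $10,767. Book value $75,374.
Year 7: ⌊$75,374 × 125%/10⌋ = $9,421. Book value $65,953.
Year 8: ⌊$65,953 × 125%/10⌋ = $8,244. Book value $57,709.
Year 9: ⌊$57,709 × 125%/10⌋ = $7,213. Book value $50,496.
Year 10 (final): $50,496 − $13,100 = $37,396. Book value $13,100.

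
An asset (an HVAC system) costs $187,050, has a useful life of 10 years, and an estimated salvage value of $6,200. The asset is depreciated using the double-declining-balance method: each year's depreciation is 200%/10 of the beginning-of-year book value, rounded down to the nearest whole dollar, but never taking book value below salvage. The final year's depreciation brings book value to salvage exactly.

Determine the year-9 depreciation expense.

$6,276

Depreciable base = $187,050 − $6,200 = $180,850.
Year 1: ⌊$187,050 × 200%/10⌋ = $37,410. Book value $149,640.
Year 2: ⌊$149,640 × 200%/10⌋ = $29,928. Book value $119,712.
Year 3: ⌊$119,712 × 200%/10⌋ = $23,942. Book value $95,770.
Year 4: ⌊$95,770 × 200%/10⌋ = $19,154. Book value $76,616.
Year 5: ⌊$76,616 × 200%/10⌋ = $15,323. Book value $61,293.
Year 6: ⌊$61,293 × 200%/10⌋ = $12,258. Book value $49,035.
Year 7: ⌊$49,035 × 200%/10⌋ = $9,807. Book value $39,228.
Year 8: ⌊$39,228 × 200%/10⌋ = $7,845. Book value $31,383.
Year 9: ⌊$31,383 × 200%/10⌋ = $6,276. Book value $25,107.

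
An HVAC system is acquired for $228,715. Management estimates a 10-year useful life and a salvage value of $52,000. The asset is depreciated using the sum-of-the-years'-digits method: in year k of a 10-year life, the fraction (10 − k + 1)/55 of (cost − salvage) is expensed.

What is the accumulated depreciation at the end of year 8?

$167,076

Depreciable base = $228,715 − $52,000 = $176,715.
Sum of the years' digits = 10+9+8+7+6+5+4+3+2+1 = 55.
Year 1: $176,715 × 10/55 = $32,130. Book value $196,585.
Year 2: $176,715 × 9/55 = $28,917. Book value $167,668.
Year 3: $176,715 × 8/55 = $25,704. Book value $141,964.
Year 4: $176,715 × 7/55 = $22,491. Book value $119,473.
Year 5: $176,715 × 6/55 = $19,278. Book value $100,195.
Year 6: $176,715 × 5/55 = $16,065. Book value $84,130.
Year 7: $176,715 × 4/55 = $12,852. Book value $71,278.
Year 8: $176,715 × 3/55 = $9,639. Book value $61,639.
Accumulated through year 8 = $228,715 − $61,639 = $167,076.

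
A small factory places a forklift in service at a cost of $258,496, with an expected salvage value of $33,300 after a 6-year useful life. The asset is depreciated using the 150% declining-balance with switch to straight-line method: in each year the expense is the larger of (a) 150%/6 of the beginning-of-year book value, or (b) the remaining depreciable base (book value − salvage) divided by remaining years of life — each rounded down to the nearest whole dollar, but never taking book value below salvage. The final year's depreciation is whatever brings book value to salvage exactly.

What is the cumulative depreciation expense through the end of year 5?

$200,951

Depreciable base = $258,496 − $33,300 = $225,196.
Year 1: DB = ⌊$258,496 × 150%/6⌋ = $64,624; SL = ⌊$225,196/6⌋ = $37,532 → take DB $64,624. Book value $193,872.
Year 2: DB = ⌊$193,872 × 150%/6⌋ = $48,468; SL = ⌊$160,572/5⌋ = $32,114 → take DB $48,468. Book value $145,404.
Year 3: DB = ⌊$145,404 × 150%/6⌋ = $36,351; SL = ⌊$112,104/4⌋ = $28,026 → take DB $36,351. Book value $109,053.
Year 4: DB = ⌊$109,053 × 150%/6⌋ = $27,263; SL = ⌊$75,753/3⌋ = $25,251 → take DB $27,263. Book value $81,790.
Year 5: DB = ⌊$81,790 × 150%/6⌋ = $20,447; SL = ⌊$48,490/2⌋ = $24,245 → take SL $24,245. Book value $57,545.
Accumulated through year 5 = $258,496 − $57,545 = $200,951.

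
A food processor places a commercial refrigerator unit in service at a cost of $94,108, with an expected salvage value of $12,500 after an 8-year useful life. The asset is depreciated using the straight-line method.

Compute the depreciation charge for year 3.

Depreciable base = $94,108 − $12,500 = $81,608.
Annual expense = $81,608 / 8 = $10,201.

$10,201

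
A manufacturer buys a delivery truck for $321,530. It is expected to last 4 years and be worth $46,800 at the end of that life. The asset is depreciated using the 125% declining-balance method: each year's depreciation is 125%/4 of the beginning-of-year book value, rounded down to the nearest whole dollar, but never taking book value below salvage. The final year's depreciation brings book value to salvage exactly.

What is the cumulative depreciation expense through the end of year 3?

$217,047

Depreciable base = $321,530 − $46,800 = $274,730.
Year 1: ⌊$321,530 × 125%/4⌋ = $100,478. Book value $221,052.
Year 2: ⌊$221,052 × 125%/4⌋ = $69,078. Book value $151,974.
Year 3: ⌊$151,974 × 125%/4⌋ = $47,491. Book value $104,483.
Accumulated through year 3 = $321,530 − $104,483 = $217,047.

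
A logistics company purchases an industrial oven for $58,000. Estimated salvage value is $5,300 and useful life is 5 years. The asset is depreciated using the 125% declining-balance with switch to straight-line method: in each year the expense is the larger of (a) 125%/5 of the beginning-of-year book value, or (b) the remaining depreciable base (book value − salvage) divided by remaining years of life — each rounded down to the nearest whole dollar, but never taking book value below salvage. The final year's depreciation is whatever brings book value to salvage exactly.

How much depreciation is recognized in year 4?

$9,108

Depreciable base = $58,000 − $5,300 = $52,700.
Year 1: DB = ⌊$58,000 × 125%/5⌋ = $14,500; SL = ⌊$52,700/5⌋ = $10,540 → take DB $14,500. Book value $43,500.
Year 2: DB = ⌊$43,500 × 125%/5⌋ = $10,875; SL = ⌊$38,200/4⌋ = $9,550 → take DB $10,875. Book value $32,625.
Year 3: DB = ⌊$32,625 × 125%/5⌋ = $8,156; SL = ⌊$27,325/3⌋ = $9,108 → take SL $9,108. Book value $23,517.
Year 4: DB = ⌊$23,517 × 125%/5⌋ = $5,879; SL = ⌊$18,217/2⌋ = $9,108 → take SL $9,108. Book value $14,409.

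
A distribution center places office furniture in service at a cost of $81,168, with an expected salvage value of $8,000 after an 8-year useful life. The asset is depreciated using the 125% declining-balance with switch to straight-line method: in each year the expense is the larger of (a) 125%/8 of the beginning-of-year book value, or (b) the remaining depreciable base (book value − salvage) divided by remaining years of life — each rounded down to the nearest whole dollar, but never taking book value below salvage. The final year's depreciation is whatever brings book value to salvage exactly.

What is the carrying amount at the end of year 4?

Depreciable base = $81,168 − $8,000 = $73,168.
Year 1: DB = ⌊$81,168 × 125%/8⌋ = $12,682; SL = ⌊$73,168/8⌋ = $9,146 → take DB $12,682. Book value $68,486.
Year 2: DB = ⌊$68,486 × 125%/8⌋ = $10,700; SL = ⌊$60,486/7⌋ = $8,640 → take DB $10,700. Book value $57,786.
Year 3: DB = ⌊$57,786 × 125%/8⌋ = $9,029; SL = ⌊$49,786/6⌋ = $8,297 → take DB $9,029. Book value $48,757.
Year 4: DB = ⌊$48,757 × 125%/8⌋ = $7,618; SL = ⌊$40,757/5⌋ = $8,151 → take SL $8,151. Book value $40,606.

$40,606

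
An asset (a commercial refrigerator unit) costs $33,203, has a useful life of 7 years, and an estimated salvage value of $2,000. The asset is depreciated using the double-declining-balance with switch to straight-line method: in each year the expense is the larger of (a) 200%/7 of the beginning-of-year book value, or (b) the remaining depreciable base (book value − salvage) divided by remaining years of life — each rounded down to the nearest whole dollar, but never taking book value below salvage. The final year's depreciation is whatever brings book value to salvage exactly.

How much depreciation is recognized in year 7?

Depreciable base = $33,203 − $2,000 = $31,203.
Year 1: DB = ⌊$33,203 × 200%/7⌋ = $9,486; SL = ⌊$31,203/7⌋ = $4,457 → take DB $9,486. Book value $23,717.
Year 2: DB = ⌊$23,717 × 200%/7⌋ = $6,776; SL = ⌊$21,717/6⌋ = $3,619 → take DB $6,776. Book value $16,941.
Year 3: DB = ⌊$16,941 × 200%/7⌋ = $4,840; SL = ⌊$14,941/5⌋ = $2,988 → take DB $4,840. Book value $12,101.
Year 4: DB = ⌊$12,101 × 200%/7⌋ = $3,457; SL = ⌊$10,101/4⌋ = $2,525 → take DB $3,457. Book value $8,644.
Year 5: DB = ⌊$8,644 × 200%/7⌋ = $2,469; SL = ⌊$6,644/3⌋ = $2,214 → take DB $2,469. Book value $6,175.
Year 6: DB = ⌊$6,175 × 200%/7⌋ = $1,764; SL = ⌊$4,175/2⌋ = $2,087 → take SL $2,087. Book value $4,088.
Year 7 (final): $4,088 − $2,000 = $2,088. Book value $2,000.

$2,088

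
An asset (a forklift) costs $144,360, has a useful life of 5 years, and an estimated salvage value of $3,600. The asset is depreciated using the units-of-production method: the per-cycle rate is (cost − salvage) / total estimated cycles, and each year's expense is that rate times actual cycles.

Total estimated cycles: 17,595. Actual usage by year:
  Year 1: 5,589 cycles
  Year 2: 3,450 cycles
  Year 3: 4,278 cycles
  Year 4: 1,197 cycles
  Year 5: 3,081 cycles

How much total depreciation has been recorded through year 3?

Depreciable base = $144,360 − $3,600 = $140,760.
Rate = $140,760 / 17,595 cycles = $8 per cycle.
Year 1: 5,589 × $8 = $44,712. Book value $99,648.
Year 2: 3,450 × $8 = $27,600. Book value $72,048.
Year 3: 4,278 × $8 = $34,224. Book value $37,824.
Accumulated through year 3 = $144,360 − $37,824 = $106,536.

$106,536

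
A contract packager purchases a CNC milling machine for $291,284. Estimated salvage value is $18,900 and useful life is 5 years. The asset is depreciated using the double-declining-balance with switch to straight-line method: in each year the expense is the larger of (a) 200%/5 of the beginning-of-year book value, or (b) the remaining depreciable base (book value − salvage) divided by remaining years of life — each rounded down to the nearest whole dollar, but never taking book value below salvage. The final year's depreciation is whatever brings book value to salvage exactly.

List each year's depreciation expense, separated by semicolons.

$116,513; $69,908; $41,945; $25,167; $18,851

Depreciable base = $291,284 − $18,900 = $272,384.
Year 1: DB = ⌊$291,284 × 200%/5⌋ = $116,513; SL = ⌊$272,384/5⌋ = $54,476 → take DB $116,513. Book value $174,771.
Year 2: DB = ⌊$174,771 × 200%/5⌋ = $69,908; SL = ⌊$155,871/4⌋ = $38,967 → take DB $69,908. Book value $104,863.
Year 3: DB = ⌊$104,863 × 200%/5⌋ = $41,945; SL = ⌊$85,963/3⌋ = $28,654 → take DB $41,945. Book value $62,918.
Year 4: DB = ⌊$62,918 × 200%/5⌋ = $25,167; SL = ⌊$44,018/2⌋ = $22,009 → take DB $25,167. Book value $37,751.
Year 5 (final): $37,751 − $18,900 = $18,851. Book value $18,900.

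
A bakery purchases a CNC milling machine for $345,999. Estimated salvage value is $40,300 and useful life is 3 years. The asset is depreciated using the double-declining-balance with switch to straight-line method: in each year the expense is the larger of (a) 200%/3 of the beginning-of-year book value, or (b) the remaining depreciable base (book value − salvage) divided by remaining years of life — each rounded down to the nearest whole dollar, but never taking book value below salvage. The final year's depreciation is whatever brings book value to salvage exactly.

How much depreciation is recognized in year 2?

$75,033

Depreciable base = $345,999 − $40,300 = $305,699.
Year 1: DB = ⌊$345,999 × 200%/3⌋ = $230,666; SL = ⌊$305,699/3⌋ = $101,899 → take DB $230,666. Book value $115,333.
Year 2: DB = ⌊$115,333 × 200%/3⌋ = $76,888; SL = ⌊$75,033/2⌋ = $37,516 → take DB $76,888, capped at $75,033. Book value $40,300.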